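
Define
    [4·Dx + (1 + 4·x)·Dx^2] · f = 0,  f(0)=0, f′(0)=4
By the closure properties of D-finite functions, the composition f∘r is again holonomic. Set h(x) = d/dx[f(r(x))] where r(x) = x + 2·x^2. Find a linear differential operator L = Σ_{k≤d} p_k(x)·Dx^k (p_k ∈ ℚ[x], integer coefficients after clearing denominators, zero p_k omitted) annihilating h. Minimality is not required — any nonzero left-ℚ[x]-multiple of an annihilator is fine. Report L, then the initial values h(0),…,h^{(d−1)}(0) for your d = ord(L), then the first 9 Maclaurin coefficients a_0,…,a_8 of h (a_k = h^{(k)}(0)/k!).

L = (16·x + 32·x^2) + (1 + 8·x + 24·x^2 + 32·x^3)·Dx  (order 1).
h: a_k = 4, 0, -32, 128, -256, 0, 2048, -8192, 16384, …
ICs: h(0) = 4.

f: a_k = 0, 4, -8, 64/3, -64, 1024/5, -2048/3, 16384/7, -8192, …
Change of var in L_f (x↦r) gives L₀.
h₀' ⇒ L via d/dx closure of L₀.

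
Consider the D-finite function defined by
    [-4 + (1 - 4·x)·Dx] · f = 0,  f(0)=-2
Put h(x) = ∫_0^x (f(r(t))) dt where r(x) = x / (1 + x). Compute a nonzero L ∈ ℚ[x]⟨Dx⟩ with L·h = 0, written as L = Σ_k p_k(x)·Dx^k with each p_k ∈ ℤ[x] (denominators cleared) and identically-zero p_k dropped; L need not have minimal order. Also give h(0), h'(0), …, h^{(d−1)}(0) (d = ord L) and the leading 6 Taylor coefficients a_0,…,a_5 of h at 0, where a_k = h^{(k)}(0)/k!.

L = 4·Dx + (-1 + 2·x + 3·x^2)·Dx^2  (order 2).
h: a_k = 0, -2, -4, -8, -18, -216/5, …
ICs: h(0) = 0, h′(0) = -2.

f: a_k = -2, -8, -32, -128, -512, -2048, …
Change of var in L_f (x↦r) gives L₀.
∫: right-multiply L₀ by Dx.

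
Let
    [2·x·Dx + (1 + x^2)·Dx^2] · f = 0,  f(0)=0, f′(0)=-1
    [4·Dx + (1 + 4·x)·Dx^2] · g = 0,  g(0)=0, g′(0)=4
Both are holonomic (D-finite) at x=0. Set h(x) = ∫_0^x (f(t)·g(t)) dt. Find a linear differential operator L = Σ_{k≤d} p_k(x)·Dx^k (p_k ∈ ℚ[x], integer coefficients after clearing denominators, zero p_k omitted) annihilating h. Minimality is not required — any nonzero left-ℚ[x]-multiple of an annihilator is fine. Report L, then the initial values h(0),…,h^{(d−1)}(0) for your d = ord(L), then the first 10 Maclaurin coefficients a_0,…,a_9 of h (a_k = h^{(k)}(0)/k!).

L = (144 + 896·x + 560·x^2 + 2304·x^3 + 1920·x^4 + 3328·x^5 + 256·x^7)·Dx^2 + (132 + 304·x + 2252·x^2 + 4144·x^3 + 8896·x^4 + 5952·x^5 + 8960·x^6 + 192·x^7 + 896·x^8)·Dx^3 + (72 + 376·x + 912·x^2 + 2808·x^3 + 3720·x^4 + 6288·x^5 + 3072·x^6 + 4368·x^7 + 192·x^8 + 512·x^9)·Dx^4 + (5 + 48·x + 178·x^2 + 416·x^3 + 729·x^4 + 720·x^5 + 1008·x^6 + 384·x^7 + 516·x^8 + 32·x^9 + 64·x^10)·Dx^5  (order 5).
h: a_k = 0, 0, 0, -4/3, 2, -4, 92/9, -1276/45, 1243/15, -2276/9, …
ICs: h(0) = 0, h′(0) = 0, h′′(0) = 0, h′′′(0) = -8, h′′′′(0) = 48.

f: a_k = 0, -1, 0, 1/3, 0, -1/5, 0, 1/7, 0, -1/9, …
g: a_k = 0, 4, -8, 64/3, -64, 1024/5, -2048/3, 16384/7, -8192, 262144/9, …
Product ⇒ symmetric product L₀, ord ≤ 4.
Integrate: L := L₀·Dx.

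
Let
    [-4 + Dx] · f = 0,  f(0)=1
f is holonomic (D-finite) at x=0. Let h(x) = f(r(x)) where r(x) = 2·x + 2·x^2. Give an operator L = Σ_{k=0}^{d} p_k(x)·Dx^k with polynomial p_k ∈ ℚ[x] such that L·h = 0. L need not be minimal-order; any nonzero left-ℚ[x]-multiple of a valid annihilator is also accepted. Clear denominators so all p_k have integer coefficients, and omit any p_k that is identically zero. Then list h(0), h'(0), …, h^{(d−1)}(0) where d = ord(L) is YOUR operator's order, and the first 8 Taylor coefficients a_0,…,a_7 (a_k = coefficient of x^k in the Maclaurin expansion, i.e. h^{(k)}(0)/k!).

f: a_k = 1, 4, 8, 32/3, 32/3, 128/15, 256/45, 1024/315, …
f∘r: x↦r, Dx↦Dx/r' in L_f ⇒ L₀.
L = (-8 - 16·x) + Dx  (order 1).
h: a_k = 1, 8, 40, 448/3, 1376/3, 18176/15, 127744/45, 378880/63, …
ICs: h(0) = 1.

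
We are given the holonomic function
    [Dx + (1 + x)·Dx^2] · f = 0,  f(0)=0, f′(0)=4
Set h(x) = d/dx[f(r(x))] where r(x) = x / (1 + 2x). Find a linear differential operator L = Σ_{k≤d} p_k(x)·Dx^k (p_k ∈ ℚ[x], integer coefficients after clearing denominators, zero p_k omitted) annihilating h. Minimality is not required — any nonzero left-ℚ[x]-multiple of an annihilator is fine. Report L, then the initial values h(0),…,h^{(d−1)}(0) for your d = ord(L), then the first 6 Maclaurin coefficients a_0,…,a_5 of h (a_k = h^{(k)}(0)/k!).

f: a_k = 0, 4, -2, 4/3, -1, 4/5, …
Substitute x→r, Dx→(1/r')Dx; clear ⇒ L₀.
Differentiate: ansatz ord ≤ ord L₀ ⇒ L.
L = (5 + 12·x) + (1 + 5·x + 6·x^2)·Dx  (order 1).
h: a_k = 4, -20, 76, -260, 844, -2660, …
ICs: h(0) = 4.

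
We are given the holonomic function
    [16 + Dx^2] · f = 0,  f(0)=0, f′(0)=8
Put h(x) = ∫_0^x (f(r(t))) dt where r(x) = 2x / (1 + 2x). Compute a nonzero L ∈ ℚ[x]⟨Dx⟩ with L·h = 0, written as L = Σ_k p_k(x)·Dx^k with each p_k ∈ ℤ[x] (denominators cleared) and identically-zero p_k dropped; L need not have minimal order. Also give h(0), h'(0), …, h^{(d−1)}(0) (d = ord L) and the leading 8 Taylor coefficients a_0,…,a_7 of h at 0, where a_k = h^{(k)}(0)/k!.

L = 64·Dx + (4 + 24·x + 48·x^2 + 32·x^3)·Dx^2 + (1 + 8·x + 24·x^2 + 32·x^3 + 16·x^4)·Dx^3  (order 3).
h: a_k = 0, 0, 8, -32/3, -80/3, 896/5, -24704/45, 7680/7, …
ICs: h(0) = 0, h′(0) = 0, h′′(0) = 16.

f: a_k = 0, 8, 0, -64/3, 0, 256/15, 0, -2048/315, …
Substitute x→r, Dx→(1/r')Dx; clear ⇒ L₀.
h=∫h₀ ⇒ L = L₀·Dx.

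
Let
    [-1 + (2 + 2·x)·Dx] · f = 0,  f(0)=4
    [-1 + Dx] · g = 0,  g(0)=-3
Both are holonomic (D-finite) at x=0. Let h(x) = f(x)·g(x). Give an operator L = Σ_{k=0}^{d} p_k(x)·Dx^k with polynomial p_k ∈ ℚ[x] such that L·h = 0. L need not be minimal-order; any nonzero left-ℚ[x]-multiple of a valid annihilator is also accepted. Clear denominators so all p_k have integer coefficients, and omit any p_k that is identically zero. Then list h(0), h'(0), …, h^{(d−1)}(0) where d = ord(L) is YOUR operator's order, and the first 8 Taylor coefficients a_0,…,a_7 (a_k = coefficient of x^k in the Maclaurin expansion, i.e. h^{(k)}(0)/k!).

f: a_k = 4, 2, -1/2, 1/4, -5/32, 7/64, -21/256, 33/512, …
g: a_k = -3, -3, -3/2, -1/2, -1/8, -1/40, -1/240, -1/1680, …
Product ⇒ symmetric product L₀, ord ≤ 1.
L = (-3 - 2·x) + (2 + 2·x)·Dx  (order 1).
h: a_k = -12, -18, -21/2, -17/4, -33/32, -107/320, 89/3840, -1123/17920, …
ICs: h(0) = -12.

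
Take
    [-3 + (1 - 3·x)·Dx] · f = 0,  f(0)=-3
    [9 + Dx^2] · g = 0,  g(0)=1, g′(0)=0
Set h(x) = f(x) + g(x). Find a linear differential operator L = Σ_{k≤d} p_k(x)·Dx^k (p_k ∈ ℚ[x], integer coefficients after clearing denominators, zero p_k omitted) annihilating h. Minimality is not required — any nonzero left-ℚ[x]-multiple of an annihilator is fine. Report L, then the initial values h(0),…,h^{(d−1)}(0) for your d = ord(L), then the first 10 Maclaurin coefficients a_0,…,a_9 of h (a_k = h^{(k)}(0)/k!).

L = (63 - 54·x + 81·x^2) + (-9 + 45·x - 81·x^2 + 81·x^3)·Dx + (7 - 6·x + 9·x^2)·Dx^2 + (-1 + 5·x - 9·x^2 + 9·x^3)·Dx^3  (order 3).
h: a_k = -2, -9, -63/2, -81, -1917/8, -729, -175041/80, -6561, -88179111/4480, -59049, …
ICs: h(0) = -2, h′(0) = -9, h′′(0) = -63.

f: a_k = -3, -9, -27, -81, -243, -729, -2187, -6561, -19683, -59049, …
g: a_k = 1, 0, -9/2, 0, 27/8, 0, -81/80, 0, 729/4480, 0, …
h₀=f+g: left-lcm gives L₀, ord ≤ 3.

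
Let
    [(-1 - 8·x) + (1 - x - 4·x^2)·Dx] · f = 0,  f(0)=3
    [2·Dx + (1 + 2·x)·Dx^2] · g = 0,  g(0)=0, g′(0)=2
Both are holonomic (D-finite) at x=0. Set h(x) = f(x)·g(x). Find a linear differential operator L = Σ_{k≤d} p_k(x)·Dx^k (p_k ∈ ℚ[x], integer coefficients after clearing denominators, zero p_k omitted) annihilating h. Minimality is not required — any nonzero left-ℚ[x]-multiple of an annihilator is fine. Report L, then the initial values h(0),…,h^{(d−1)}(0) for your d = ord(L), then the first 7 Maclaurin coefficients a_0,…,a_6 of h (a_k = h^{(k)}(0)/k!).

L = (10 + 32·x) + (22·x + 40·x^2)·Dx + (-1 - x + 6·x^2 + 8·x^3)·Dx^2  (order 2).
h: a_k = 0, 6, 0, 32, 20, 836/5, 1076/5, …
ICs: h(0) = 0, h′(0) = 6.

f: a_k = 3, 3, 15, 27, 87, 195, 543, …
g: a_k = 0, 2, -2, 8/3, -4, 32/5, -32/3, …
Sym-product of L_f,L_g gives L₀ (≤ ord 2).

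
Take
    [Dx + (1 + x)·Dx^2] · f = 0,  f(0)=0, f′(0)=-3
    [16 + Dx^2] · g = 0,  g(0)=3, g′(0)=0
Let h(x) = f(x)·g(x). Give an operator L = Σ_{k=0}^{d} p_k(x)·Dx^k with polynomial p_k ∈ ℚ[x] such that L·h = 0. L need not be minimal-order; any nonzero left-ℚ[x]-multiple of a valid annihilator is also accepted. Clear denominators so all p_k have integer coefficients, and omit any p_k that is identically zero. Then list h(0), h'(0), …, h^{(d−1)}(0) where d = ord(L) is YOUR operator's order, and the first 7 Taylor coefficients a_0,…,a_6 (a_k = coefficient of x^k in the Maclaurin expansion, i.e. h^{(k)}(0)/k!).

f: a_k = 0, -3, 3/2, -1, 3/4, -3/5, 1/2, …
g: a_k = 3, 0, -24, 0, 32, 0, -256/15, …
Sym-product of L_f,L_g gives L₀ (≤ ord 4).
L = (15072 + 62976·x + 97024·x^2 + 65536·x^3 + 16384·x^4) + (1984 + 6080·x + 6144·x^2 + 2048·x^3)·Dx + (1950 + 8000·x + 12192·x^2 + 8192·x^3 + 2048·x^4)·Dx^2 + (124 + 380·x + 384·x^2 + 128·x^3)·Dx^3 + (63 + 254·x + 383·x^2 + 256·x^3 + 64·x^4)·Dx^4  (order 4).
h: a_k = 0, -9, 9/2, 69, -135/4, -369/5, 63/2, …
ICs: h(0) = 0, h′(0) = -9, h′′(0) = 9, h′′′(0) = 414.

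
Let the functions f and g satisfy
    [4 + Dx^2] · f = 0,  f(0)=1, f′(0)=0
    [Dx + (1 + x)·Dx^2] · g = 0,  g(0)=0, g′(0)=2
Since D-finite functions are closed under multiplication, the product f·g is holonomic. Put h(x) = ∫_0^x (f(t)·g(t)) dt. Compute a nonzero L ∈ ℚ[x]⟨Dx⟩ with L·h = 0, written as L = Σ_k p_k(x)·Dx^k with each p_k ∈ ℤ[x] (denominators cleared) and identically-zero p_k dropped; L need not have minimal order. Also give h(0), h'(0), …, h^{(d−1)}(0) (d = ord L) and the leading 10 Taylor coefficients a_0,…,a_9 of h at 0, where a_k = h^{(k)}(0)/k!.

L = (168 + 864·x + 1456·x^2 + 1024·x^3 + 256·x^4)·Dx + (112 + 368·x + 384·x^2 + 128·x^3)·Dx^2 + (102 + 464·x + 744·x^2 + 512·x^3 + 128·x^4)·Dx^3 + (28 + 92·x + 96·x^2 + 32·x^3)·Dx^4 + (15 + 62·x + 95·x^2 + 64·x^3 + 16·x^4)·Dx^5  (order 5).
h: a_k = 0, 0, 1, -1/3, -5/6, 3/10, 1/15, 0, -13/420, 31/1620, …
ICs: h(0) = 0, h′(0) = 0, h′′(0) = 2, h′′′(0) = -2, h′′′′(0) = -20.

f: a_k = 1, 0, -2, 0, 2/3, 0, -4/45, 0, 2/315, 0, …
g: a_k = 0, 2, -1, 2/3, -1/2, 2/5, -1/3, 2/7, -1/4, 2/9, …
h₀=f·g: eliminate ⇒ L₀, order ≤ 2·2.
h=∫₀ˣh₀: take L = L₀·Dx.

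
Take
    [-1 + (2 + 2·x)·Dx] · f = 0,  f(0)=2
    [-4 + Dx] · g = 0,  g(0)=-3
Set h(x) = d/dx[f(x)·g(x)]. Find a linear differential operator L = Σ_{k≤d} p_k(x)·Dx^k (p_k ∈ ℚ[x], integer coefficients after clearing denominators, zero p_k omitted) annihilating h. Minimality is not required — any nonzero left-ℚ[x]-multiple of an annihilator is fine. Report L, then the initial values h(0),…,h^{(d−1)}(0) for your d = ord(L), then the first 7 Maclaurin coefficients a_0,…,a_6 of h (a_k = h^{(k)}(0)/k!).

f: a_k = 2, 1, -1/4, 1/8, -5/64, 7/128, -21/512, …
g: a_k = -3, -12, -24, -32, -32, -128/5, -256/15, …
h₀=f·g: eliminate ⇒ L₀, order ≤ 1·1.
h=h₀': d/dx-closure on L₀ ⇒ L.
L = (79 + 144·x + 64·x^2) + (-18 - 34·x - 16·x^2)·Dx  (order 1).
h: a_k = -27, -237/2, -2049/8, -5841/16, -49553/128, -417727/1280, -1167969/5120, …
ICs: h(0) = -27.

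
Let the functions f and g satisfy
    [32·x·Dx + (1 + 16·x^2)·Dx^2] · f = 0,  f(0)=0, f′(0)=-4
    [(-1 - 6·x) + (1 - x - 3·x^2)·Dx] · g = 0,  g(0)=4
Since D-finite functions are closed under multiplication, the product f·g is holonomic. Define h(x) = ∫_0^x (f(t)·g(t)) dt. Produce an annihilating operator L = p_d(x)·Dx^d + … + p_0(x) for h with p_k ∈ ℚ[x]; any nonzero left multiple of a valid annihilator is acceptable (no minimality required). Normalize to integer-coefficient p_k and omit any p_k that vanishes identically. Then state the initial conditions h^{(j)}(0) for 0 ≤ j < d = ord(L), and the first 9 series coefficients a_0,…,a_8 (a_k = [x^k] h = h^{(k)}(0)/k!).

f: a_k = 0, -4, 0, 64/3, 0, -1024/5, 0, 16384/7, 0, …
g: a_k = 4, 4, 16, 28, 76, 160, 388, 868, 2032, …
f·g: L₀ = L_f ⊗_s L_g, ord ≤ 2·1.
h=∫₀ˣh₀: take L = L₀·Dx.
L = (6 + 32·x + 288·x^2)·Dx + (2 - 20·x + 64·x^2 + 288·x^3)·Dx^2 + (-1 + x - 13·x^2 + 16·x^3 + 48·x^4)·Dx^3  (order 3).
h: a_k = 0, 0, -8, -16/3, 16/3, -16/3, -5864/45, -12928/105, 80782/105, …
ICs: h(0) = 0, h′(0) = 0, h′′(0) = -16.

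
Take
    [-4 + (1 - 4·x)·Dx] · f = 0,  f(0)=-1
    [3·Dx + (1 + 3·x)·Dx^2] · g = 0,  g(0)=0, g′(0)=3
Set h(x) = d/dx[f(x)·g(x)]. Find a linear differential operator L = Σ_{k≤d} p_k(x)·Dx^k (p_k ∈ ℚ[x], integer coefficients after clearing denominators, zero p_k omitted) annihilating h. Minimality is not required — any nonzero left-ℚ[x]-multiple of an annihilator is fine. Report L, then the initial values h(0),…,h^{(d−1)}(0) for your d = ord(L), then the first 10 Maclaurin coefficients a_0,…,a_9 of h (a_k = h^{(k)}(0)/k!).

L = 48 + (6 + 60·x)·Dx + (-1 + x + 12·x^2)·Dx^2  (order 2).
h: a_k = -3, -15, -117, -543, -2958, -67347/5, -325221/5, -10177437/35, -92974743/70, -40908765/7, …
ICs: h(0) = -3, h′(0) = -15.

f: a_k = -1, -4, -16, -64, -256, -1024, -4096, -16384, -65536, -262144, …
g: a_k = 0, 3, -9/2, 9, -81/4, 243/5, -243/2, 2187/7, -6561/8, 2187, …
h₀=f·g: eliminate ⇒ L₀, order ≤ 1·2.
h₀' ⇒ L via d/dx closure of L₀.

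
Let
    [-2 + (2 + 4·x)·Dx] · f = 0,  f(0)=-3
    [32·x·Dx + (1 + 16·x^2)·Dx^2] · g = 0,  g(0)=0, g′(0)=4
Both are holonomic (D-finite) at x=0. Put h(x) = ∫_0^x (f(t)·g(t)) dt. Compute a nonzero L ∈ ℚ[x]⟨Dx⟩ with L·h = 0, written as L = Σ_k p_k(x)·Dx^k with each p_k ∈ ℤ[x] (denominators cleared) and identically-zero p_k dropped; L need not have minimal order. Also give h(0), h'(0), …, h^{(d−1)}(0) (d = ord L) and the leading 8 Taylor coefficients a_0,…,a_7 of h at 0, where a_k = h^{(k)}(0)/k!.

L = (3 - 32·x - 16·x^2)·Dx + (-2 + 28·x + 96·x^2 + 64·x^3)·Dx^2 + (1 + 4·x + 20·x^2 + 64·x^3 + 64·x^4)·Dx^3  (order 3).
h: a_k = 0, 0, -6, -4, 35/2, 58/5, -6389/60, -847/10, …
ICs: h(0) = 0, h′(0) = 0, h′′(0) = -12.

f: a_k = -3, -3, 3/2, -3/2, 15/8, -21/8, 63/16, -99/16, …
g: a_k = 0, 4, 0, -64/3, 0, 1024/5, 0, -16384/7, …
f·g: L₀ = L_f ⊗_s L_g, ord ≤ 1·2.
∫: right-multiply L₀ by Dx.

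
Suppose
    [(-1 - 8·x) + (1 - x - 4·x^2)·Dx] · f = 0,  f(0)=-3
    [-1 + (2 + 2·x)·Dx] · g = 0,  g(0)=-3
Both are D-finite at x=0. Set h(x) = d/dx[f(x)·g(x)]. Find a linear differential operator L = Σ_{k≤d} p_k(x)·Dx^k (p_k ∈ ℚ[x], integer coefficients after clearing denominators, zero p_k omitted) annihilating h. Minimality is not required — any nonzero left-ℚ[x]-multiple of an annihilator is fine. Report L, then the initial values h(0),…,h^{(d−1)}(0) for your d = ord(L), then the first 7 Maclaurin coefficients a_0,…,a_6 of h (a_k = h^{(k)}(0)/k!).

f: a_k = -3, -3, -15, -27, -87, -195, -543, …
g: a_k = -3, -3/2, 3/8, -3/16, 15/128, -21/256, 63/1024, …
L₀ := L_f ⊗_s L_g (sym. prod.), ord ≤ 1.
h=h₀': d/dx-closure on L₀ ⇒ L.
L = (43 + 210·x + 603·x^2 + 680·x^3 + 240·x^4) + (-6 - 34·x + 6·x^2 + 194·x^3 + 256·x^4 + 96·x^5)·Dx  (order 1).
h: a_k = 27/2, 387/4, 4941/16, 37899/32, 906345/256, 5812965/512, 67733505/2048, …
ICs: h(0) = 27/2.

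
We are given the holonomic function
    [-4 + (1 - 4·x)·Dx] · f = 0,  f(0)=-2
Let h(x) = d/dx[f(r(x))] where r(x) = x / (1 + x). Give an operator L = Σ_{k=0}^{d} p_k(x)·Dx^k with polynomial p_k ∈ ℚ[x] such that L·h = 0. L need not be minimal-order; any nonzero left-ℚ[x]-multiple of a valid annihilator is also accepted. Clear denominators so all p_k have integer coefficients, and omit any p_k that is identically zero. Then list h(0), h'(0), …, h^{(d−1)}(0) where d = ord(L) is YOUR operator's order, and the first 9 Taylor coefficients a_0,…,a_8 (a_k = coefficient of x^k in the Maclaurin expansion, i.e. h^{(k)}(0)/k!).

f: a_k = -2, -8, -32, -128, -512, -2048, -8192, -32768, -131072, …
L₀ from L_f via x↦r, Dx↦r'^{-1}Dx.
h=h₀': d/dx-closure on L₀ ⇒ L.
L = 6 + (-1 + 3·x)·Dx  (order 1).
h: a_k = -8, -48, -216, -864, -3240, -11664, -40824, -139968, -472392, …
ICs: h(0) = -8.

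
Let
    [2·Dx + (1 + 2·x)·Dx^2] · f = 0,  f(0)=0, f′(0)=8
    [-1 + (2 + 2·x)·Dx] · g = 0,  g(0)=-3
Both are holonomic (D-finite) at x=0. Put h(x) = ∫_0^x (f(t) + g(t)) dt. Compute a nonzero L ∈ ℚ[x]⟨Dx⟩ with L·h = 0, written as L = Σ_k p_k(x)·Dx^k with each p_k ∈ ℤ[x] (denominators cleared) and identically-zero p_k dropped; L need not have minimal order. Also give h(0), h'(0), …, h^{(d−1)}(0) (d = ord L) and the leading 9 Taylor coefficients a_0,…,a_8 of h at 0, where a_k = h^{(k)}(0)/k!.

L = (10 + 4·x)·Dx^2 + (29 + 52·x + 20·x^2)·Dx^3 + (6 + 22·x + 24·x^2 + 8·x^3)·Dx^4  (order 4).
h: a_k = 0, -3, 13/4, -61/24, 503/192, -2033/640, 32663/7680, -130883/21504, 1047883/114688, …
ICs: h(0) = 0, h′(0) = -3, h′′(0) = 13/2, h′′′(0) = -61/4.

f: a_k = 0, 8, -8, 32/3, -16, 128/5, -128/3, 512/7, -128, …
g: a_k = -3, -3/2, 3/8, -3/16, 15/128, -21/256, 63/1024, -99/2048, 1287/32768, …
L₀ := lclm(L_f,L_g); ord L₀ ≤ 2+1.
∫: right-multiply L₀ by Dx.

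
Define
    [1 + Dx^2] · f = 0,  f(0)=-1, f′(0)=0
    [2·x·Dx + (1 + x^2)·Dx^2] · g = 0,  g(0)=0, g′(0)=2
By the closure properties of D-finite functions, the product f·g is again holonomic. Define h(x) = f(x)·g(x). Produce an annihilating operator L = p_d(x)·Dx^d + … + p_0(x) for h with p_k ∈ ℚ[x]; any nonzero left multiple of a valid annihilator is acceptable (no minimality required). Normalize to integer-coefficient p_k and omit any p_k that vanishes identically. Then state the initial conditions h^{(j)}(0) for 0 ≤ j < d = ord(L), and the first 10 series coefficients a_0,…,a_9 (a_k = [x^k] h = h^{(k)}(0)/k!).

L = (10 + 26·x^2 + 11·x^4 + 4·x^6 + x^8) + (12·x + 20·x^3 + 12·x^5 + 4·x^7)·Dx + (12 + 32·x^2 + 18·x^4 + 8·x^6 + 2·x^8)·Dx^2 + (12·x + 20·x^3 + 12·x^5 + 4·x^7)·Dx^3 + (2 + 6·x^2 + 7·x^4 + 4·x^6 + x^8)·Dx^4  (order 4).
h: a_k = 0, -2, 0, 5/3, 0, -49/60, 0, 1301/2520, 0, -23147/60480, …
ICs: h(0) = 0, h′(0) = -2, h′′(0) = 0, h′′′(0) = 10.

f: a_k = -1, 0, 1/2, 0, -1/24, 0, 1/720, 0, -1/40320, 0, …
g: a_k = 0, 2, 0, -2/3, 0, 2/5, 0, -2/7, 0, 2/9, …
Product ⇒ symmetric product L₀, ord ≤ 4.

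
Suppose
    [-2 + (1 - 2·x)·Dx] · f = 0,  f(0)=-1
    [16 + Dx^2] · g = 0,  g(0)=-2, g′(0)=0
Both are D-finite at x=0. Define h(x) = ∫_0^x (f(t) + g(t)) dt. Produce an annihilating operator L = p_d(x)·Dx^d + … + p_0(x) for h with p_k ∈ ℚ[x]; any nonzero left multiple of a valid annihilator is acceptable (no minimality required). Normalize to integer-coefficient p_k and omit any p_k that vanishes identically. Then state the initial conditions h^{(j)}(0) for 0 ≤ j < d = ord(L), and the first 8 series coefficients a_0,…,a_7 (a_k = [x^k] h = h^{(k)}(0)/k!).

f: a_k = -1, -2, -4, -8, -16, -32, -64, -128, …
g: a_k = -2, 0, 16, 0, -64/3, 0, 512/45, 0, …
f+g: L₀ = lclm(L_f,L_g), ord ≤ 1+2.
h=∫h₀ ⇒ L = L₀·Dx.
L = (160 - 256·x + 256·x^2)·Dx + (-48 + 224·x - 384·x^2 + 256·x^3)·Dx^2 + (10 - 16·x + 16·x^2)·Dx^3 + (-3 + 14·x - 24·x^2 + 16·x^3)·Dx^4  (order 4).
h: a_k = 0, -3, -1, 4, -2, -112/15, -16/3, -2368/315, …
ICs: h(0) = 0, h′(0) = -3, h′′(0) = -2, h′′′(0) = 24.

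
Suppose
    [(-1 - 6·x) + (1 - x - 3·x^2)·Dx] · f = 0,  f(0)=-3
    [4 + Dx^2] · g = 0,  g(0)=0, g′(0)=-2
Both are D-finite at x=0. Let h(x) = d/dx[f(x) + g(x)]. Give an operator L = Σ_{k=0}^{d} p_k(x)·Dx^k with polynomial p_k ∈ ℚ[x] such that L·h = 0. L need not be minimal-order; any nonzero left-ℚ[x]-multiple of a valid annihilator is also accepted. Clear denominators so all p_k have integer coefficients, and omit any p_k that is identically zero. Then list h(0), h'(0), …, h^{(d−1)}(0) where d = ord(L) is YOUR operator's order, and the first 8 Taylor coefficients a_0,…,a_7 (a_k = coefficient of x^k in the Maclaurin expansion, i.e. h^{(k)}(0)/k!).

f: a_k = -3, -3, -12, -21, -57, -120, -291, -651, …
g: a_k = 0, -2, 0, 4/3, 0, -4/15, 0, 8/315, …
Weyl lclm of L_f,L_g ⇒ L₀ (ord ≤ 3).
Differentiate: ansatz ord ≤ ord L₀ ⇒ L.
L = (976 + 5056·x + 17104·x^2 + 11760·x^3 + 18720·x^4 + 3888·x^5 + 3888·x^6) + (-92 - 516·x + 372·x^2 + 1232·x^3 + 2280·x^4 + 3240·x^5 + 1512·x^6 + 1296·x^7)·Dx + (244 + 1264·x + 4276·x^2 + 2940·x^3 + 4680·x^4 + 972·x^5 + 972·x^6)·Dx^2 + (-23 - 129·x + 93·x^2 + 308·x^3 + 570·x^4 + 810·x^5 + 378·x^6 + 324·x^7)·Dx^3  (order 3).
h: a_k = -5, -24, -59, -228, -1804/3, -1746, -205057/45, -12192, …
ICs: h(0) = -5, h′(0) = -24, h′′(0) = -118.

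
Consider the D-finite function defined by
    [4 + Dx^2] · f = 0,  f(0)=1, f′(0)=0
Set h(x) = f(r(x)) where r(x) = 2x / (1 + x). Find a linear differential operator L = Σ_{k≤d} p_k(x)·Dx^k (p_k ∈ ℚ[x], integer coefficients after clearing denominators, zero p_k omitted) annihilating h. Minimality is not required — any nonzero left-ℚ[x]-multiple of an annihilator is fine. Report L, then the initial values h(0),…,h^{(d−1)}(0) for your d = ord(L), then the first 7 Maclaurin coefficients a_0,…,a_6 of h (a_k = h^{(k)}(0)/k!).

L = 16 + (2 + 6·x + 6·x^2 + 2·x^3)·Dx + (1 + 4·x + 6·x^2 + 4·x^3 + x^4)·Dx^2  (order 2).
h: a_k = 1, 0, -8, 16, -40/3, -32/3, 2744/45, …
ICs: h(0) = 1, h′(0) = 0.

f: a_k = 1, 0, -2, 0, 2/3, 0, -4/45, …
Change of var in L_f (x↦r) gives L₀.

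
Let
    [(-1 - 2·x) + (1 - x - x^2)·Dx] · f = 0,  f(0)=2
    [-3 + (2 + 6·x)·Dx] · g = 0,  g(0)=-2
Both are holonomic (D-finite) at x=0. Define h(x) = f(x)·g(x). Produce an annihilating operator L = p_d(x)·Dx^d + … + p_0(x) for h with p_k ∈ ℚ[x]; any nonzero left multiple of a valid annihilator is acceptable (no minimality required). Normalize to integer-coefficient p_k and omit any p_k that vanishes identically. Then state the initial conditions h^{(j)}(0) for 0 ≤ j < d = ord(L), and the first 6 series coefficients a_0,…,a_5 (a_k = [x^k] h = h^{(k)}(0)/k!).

f: a_k = 2, 2, 4, 6, 10, 16, …
g: a_k = -2, -3, 9/4, -27/8, 405/64, -1701/128, …
h₀=f·g: eliminate ⇒ L₀, order ≤ 1·1.
L = (5 + 7·x + 9·x^2) + (-2 - 4·x + 8·x^2 + 6·x^3)·Dx  (order 1).
h: a_k = -4, -10, -19/2, -105/4, -739/32, -4859/64, …
ICs: h(0) = -4.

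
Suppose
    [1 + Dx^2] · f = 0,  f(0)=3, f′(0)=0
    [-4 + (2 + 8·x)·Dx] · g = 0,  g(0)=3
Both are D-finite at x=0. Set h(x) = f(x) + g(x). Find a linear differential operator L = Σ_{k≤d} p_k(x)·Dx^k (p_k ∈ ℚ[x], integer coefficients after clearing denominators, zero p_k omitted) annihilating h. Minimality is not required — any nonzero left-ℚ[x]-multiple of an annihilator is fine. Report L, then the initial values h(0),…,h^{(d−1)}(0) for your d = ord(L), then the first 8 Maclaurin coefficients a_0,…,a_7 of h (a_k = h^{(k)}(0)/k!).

L = (-26 - 16·x - 32·x^2) + (-3 - 4·x + 48·x^2 + 64·x^3)·Dx + (-26 - 16·x - 32·x^2)·Dx^2 + (-3 - 4·x + 48·x^2 + 64·x^3)·Dx^3  (order 3).
h: a_k = 6, 6, -15/2, 12, -239/8, 84, -60481/240, 792, …
ICs: h(0) = 6, h′(0) = 6, h′′(0) = -15.

f: a_k = 3, 0, -3/2, 0, 1/8, 0, -1/240, 0, …
g: a_k = 3, 6, -6, 12, -30, 84, -252, 792, …
L₀ := lclm(L_f,L_g); ord L₀ ≤ 2+1.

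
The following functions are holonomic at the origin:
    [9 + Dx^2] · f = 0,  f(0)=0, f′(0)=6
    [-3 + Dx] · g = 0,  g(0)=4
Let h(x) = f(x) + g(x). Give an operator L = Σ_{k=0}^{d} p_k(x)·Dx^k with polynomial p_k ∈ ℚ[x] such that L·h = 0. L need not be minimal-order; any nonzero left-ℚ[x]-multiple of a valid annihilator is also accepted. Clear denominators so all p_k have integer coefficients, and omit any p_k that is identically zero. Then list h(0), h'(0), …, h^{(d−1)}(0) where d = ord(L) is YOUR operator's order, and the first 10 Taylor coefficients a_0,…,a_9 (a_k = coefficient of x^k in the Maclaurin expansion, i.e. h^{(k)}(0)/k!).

L = -27 + 9·Dx - 3·Dx^2 + Dx^3  (order 3).
h: a_k = 4, 18, 18, 9, 27/2, 243/20, 81/20, 243/280, 729/1120, 729/2240, …
ICs: h(0) = 4, h′(0) = 18, h′′(0) = 36.

f: a_k = 0, 6, 0, -9, 0, 81/20, 0, -243/280, 0, 243/2240, …
g: a_k = 4, 12, 18, 18, 27/2, 81/10, 81/20, 243/140, 729/1120, 243/1120, …
Sum ⇒ L₀ = lclm(L_f,L_g) in ℚ(x)⟨Dx⟩.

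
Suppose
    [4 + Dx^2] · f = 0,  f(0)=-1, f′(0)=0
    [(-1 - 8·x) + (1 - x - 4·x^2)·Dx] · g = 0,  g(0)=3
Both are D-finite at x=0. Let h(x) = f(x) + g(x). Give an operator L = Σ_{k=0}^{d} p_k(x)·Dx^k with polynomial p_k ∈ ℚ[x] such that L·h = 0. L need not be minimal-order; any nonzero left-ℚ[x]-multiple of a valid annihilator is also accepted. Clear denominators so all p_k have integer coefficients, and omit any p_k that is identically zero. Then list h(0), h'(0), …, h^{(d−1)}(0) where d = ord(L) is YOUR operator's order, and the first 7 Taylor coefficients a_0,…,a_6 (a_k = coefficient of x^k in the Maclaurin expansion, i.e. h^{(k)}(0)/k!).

f: a_k = -1, 0, 2, 0, -2/3, 0, 4/45, …
g: a_k = 3, 3, 15, 27, 87, 195, 543, …
f+g: L₀ = lclm(L_f,L_g), ord ≤ 2+1.
L = (-116 - 1008·x - 968·x^2 - 2688·x^3 - 640·x^4 - 1024·x^5) + (28 + 4·x - 8·x^2 - 200·x^3 - 480·x^4 - 384·x^5 - 512·x^6)·Dx + (-29 - 252·x - 242·x^2 - 672·x^3 - 160·x^4 - 256·x^5)·Dx^2 + (7 + x - 2·x^2 - 50·x^3 - 120·x^4 - 96·x^5 - 128·x^6)·Dx^3  (order 3).
h: a_k = 2, 3, 17, 27, 259/3, 195, 24439/45, …
ICs: h(0) = 2, h′(0) = 3, h′′(0) = 34.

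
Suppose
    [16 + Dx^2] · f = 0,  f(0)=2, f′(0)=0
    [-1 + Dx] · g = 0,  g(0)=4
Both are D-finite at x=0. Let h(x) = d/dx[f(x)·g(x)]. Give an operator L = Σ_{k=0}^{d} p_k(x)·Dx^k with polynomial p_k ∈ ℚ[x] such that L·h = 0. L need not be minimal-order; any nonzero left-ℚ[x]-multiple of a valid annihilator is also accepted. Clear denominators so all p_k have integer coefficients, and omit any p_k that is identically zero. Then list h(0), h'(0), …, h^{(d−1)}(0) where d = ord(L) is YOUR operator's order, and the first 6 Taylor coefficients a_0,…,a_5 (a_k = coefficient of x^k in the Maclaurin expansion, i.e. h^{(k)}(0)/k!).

L = 17 - 2·Dx + Dx^2  (order 2).
h: a_k = 8, -120, -188, 644/3, 1121/3, -33, …
ICs: h(0) = 8, h′(0) = -120.

f: a_k = 2, 0, -16, 0, 64/3, 0, …
g: a_k = 4, 4, 2, 2/3, 1/6, 1/30, …
Product ⇒ symmetric product L₀, ord ≤ 2.
Derive L from L₀ (diff closure).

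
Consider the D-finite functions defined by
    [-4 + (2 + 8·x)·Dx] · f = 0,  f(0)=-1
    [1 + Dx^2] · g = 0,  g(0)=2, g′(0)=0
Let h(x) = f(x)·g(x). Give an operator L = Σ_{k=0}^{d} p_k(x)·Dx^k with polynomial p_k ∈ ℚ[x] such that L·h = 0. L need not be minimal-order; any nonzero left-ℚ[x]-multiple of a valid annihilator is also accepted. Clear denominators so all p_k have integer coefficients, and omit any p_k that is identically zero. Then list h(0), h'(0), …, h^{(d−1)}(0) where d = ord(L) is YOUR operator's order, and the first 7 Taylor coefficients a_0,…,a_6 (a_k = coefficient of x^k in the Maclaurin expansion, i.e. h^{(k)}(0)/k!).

L = (13 + 8·x + 16·x^2) + (-4 - 16·x)·Dx + (1 + 8·x + 16·x^2)·Dx^2  (order 2).
h: a_k = -2, -4, 5, -6, 215/12, -313/6, 56941/360, …
ICs: h(0) = -2, h′(0) = -4.

f: a_k = -1, -2, 2, -4, 10, -28, 84, …
g: a_k = 2, 0, -1, 0, 1/12, 0, -1/360, …
Sym-product of L_f,L_g gives L₀ (≤ ord 2).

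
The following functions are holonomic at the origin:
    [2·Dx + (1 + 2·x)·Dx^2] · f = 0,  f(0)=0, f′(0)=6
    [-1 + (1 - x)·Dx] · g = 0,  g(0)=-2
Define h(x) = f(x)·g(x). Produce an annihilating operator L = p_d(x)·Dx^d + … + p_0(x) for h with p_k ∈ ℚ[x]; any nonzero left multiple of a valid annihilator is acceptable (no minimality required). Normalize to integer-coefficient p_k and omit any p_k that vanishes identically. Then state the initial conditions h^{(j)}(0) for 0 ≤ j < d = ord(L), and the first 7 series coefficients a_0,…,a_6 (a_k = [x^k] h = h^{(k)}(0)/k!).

L = 2 + 6·x·Dx + (-1 - x + 2·x^2)·Dx^2  (order 2).
h: a_k = 0, -12, 0, -16, 8, -152/5, 168/5, …
ICs: h(0) = 0, h′(0) = -12.

f: a_k = 0, 6, -6, 8, -12, 96/5, -32, …
g: a_k = -2, -2, -2, -2, -2, -2, -2, …
L₀ := L_f ⊗_s L_g (sym. prod.), ord ≤ 2.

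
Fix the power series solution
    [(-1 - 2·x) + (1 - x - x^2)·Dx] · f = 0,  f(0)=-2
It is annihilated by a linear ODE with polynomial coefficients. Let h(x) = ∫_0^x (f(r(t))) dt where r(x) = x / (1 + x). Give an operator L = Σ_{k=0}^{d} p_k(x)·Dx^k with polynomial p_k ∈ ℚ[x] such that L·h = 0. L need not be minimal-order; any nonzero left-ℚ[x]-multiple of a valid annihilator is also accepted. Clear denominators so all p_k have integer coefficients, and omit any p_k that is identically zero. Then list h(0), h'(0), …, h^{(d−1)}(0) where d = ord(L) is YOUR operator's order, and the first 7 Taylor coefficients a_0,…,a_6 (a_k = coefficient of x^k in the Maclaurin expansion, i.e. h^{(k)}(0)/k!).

f: a_k = -2, -2, -4, -6, -10, -16, -26, …
Change of var in L_f (x↦r) gives L₀.
Integrate: L := L₀·Dx.
L = (1 + 3·x)·Dx + (-1 - 2·x + x^3)·Dx^2  (order 2).
h: a_k = 0, -2, -1, -2/3, 0, -2/5, 1/3, …
ICs: h(0) = 0, h′(0) = -2.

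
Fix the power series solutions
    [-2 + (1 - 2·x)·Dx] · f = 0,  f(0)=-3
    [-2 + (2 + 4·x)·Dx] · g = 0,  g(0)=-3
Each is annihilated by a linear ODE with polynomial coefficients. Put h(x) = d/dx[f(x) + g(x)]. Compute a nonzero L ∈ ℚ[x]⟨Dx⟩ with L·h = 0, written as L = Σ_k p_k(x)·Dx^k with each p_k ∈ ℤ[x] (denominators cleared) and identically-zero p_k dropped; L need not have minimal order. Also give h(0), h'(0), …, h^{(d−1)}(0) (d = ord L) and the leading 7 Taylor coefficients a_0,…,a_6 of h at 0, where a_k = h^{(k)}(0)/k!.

L = (-36 - 24·x) + (-21 - 108·x - 84·x^2)·Dx + (5 + 6·x - 20·x^2 - 24·x^3)·Dx^2  (order 2).
h: a_k = -9, -21, -153/2, -369/2, -3945/8, -9027/8, -43701/16, …
ICs: h(0) = -9, h′(0) = -21.

f: a_k = -3, -6, -12, -24, -48, -96, -192, …
g: a_k = -3, -3, 3/2, -3/2, 15/8, -21/8, 63/16, …
f+g: L₀ = lclm(L_f,L_g), ord ≤ 1+1.
h₀' ⇒ L via d/dx closure of L₀.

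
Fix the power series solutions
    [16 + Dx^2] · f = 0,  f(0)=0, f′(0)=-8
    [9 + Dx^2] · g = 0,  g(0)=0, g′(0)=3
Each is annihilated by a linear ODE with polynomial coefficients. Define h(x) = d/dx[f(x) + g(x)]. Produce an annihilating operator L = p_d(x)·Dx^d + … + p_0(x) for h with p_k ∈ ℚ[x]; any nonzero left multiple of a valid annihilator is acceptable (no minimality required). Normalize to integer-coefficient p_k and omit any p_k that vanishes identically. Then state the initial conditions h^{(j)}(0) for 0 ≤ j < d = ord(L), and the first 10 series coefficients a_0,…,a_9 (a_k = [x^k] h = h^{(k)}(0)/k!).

L = 144 + 25·Dx^2 + Dx^4  (order 4).
h: a_k = -5, 0, 101/2, 0, -1805/24, 0, 30581/720, 0, -100921/8064, 0, …
ICs: h(0) = -5, h′(0) = 0, h′′(0) = 101, h′′′(0) = 0.

f: a_k = 0, -8, 0, 64/3, 0, -256/15, 0, 2048/315, 0, -4096/2835, …
g: a_k = 0, 3, 0, -9/2, 0, 81/40, 0, -243/560, 0, 243/4480, …
h₀=f+g: left-lcm gives L₀, ord ≤ 4.
Differentiate: ansatz ord ≤ ord L₀ ⇒ L.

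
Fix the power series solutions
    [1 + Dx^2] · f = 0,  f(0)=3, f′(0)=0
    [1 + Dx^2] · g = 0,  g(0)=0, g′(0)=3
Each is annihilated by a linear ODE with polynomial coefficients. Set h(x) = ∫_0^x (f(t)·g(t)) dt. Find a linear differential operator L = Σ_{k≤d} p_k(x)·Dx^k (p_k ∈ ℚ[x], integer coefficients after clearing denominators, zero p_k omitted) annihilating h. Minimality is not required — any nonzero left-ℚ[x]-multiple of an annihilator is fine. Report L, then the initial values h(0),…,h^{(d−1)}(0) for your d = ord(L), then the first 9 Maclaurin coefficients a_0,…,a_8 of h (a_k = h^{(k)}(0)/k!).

f: a_k = 3, 0, -3/2, 0, 1/8, 0, -1/240, 0, 1/13440, …
g: a_k = 0, 3, 0, -1/2, 0, 1/40, 0, -1/1680, 0, …
Sym-product of L_f,L_g gives L₀ (≤ ord 4).
h=∫h₀ ⇒ L = L₀·Dx.
L = 4·Dx^2 + Dx^4  (order 4).
h: a_k = 0, 0, 9/2, 0, -3/2, 0, 1/5, 0, -1/70, …
ICs: h(0) = 0, h′(0) = 0, h′′(0) = 9, h′′′(0) = 0.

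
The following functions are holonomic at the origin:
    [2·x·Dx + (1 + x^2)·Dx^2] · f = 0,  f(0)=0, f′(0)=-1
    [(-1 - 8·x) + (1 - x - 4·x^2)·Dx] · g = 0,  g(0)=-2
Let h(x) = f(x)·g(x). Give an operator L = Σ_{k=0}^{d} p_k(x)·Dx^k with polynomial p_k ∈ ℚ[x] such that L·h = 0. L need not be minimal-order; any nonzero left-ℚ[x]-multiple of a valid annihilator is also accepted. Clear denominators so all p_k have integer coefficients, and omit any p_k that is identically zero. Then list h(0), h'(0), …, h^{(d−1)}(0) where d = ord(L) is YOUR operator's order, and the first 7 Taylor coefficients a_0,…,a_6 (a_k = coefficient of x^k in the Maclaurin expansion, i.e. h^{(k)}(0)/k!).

L = (8 + 2·x + 24·x^2) + (2 + 14·x + 4·x^2 + 24·x^3)·Dx + (-1 + x + 3·x^2 + x^3 + 4·x^4)·Dx^2  (order 2).
h: a_k = 0, 2, 2, 28/3, 52/3, 826/15, 622/5, …
ICs: h(0) = 0, h′(0) = 2.

f: a_k = 0, -1, 0, 1/3, 0, -1/5, 0, …
g: a_k = -2, -2, -10, -18, -58, -130, -362, …
f·g: L₀ = L_f ⊗_s L_g, ord ≤ 2·1.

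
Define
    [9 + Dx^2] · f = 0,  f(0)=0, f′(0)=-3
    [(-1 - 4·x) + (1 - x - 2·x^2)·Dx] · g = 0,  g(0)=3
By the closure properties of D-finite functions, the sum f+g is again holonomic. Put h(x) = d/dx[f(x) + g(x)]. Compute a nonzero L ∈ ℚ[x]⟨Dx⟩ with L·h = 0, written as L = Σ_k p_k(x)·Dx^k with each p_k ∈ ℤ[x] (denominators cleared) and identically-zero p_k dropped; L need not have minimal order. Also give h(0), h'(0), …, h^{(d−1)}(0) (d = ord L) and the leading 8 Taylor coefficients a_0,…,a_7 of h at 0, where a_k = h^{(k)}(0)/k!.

L = (954 + 3600·x + 8154·x^2 + 4140·x^3 + 5760·x^4 + 3888·x^5 + 2592·x^6) + (-117 - 369·x + 585·x^2 + 747·x^3 + 90·x^4 + 828·x^5 + 1512·x^6 + 864·x^7)·Dx + (106 + 400·x + 906·x^2 + 460·x^3 + 640·x^4 + 432·x^5 + 288·x^6)·Dx^2 + (-13 - 41·x + 65·x^2 + 83·x^3 + 10·x^4 + 92·x^5 + 168·x^6 + 96·x^7)·Dx^3  (order 3).
h: a_k = 0, 18, 117/2, 132, 2439/8, 774, 143043/80, 4104, …
ICs: h(0) = 0, h′(0) = 18, h′′(0) = 117.

f: a_k = 0, -3, 0, 9/2, 0, -81/40, 0, 243/560, …
g: a_k = 3, 3, 9, 15, 33, 63, 129, 255, …
h₀=f+g: left-lcm gives L₀, ord ≤ 3.
Derive L from L₀ (diff closure).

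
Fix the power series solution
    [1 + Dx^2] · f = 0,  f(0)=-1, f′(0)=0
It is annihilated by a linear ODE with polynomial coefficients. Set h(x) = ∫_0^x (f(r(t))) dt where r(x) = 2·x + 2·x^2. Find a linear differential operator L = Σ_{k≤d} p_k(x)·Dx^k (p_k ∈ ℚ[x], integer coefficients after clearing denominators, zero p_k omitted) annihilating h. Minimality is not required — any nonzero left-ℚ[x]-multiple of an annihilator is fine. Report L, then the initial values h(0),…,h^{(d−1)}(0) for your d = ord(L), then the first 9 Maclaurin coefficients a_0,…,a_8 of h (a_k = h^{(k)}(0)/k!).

f: a_k = -1, 0, 1/2, 0, -1/24, 0, 1/720, 0, -1/40320, …
L₀ from L_f via x↦r, Dx↦r'^{-1}Dx.
∫: right-multiply L₀ by Dx.
L = (4 + 24·x + 48·x^2 + 32·x^3)·Dx - 2·Dx^2 + (1 + 2·x)·Dx^3  (order 3).
h: a_k = 0, -1, 0, 2/3, 1, 4/15, -4/9, -176/315, -4/15, …
ICs: h(0) = 0, h′(0) = -1, h′′(0) = 0.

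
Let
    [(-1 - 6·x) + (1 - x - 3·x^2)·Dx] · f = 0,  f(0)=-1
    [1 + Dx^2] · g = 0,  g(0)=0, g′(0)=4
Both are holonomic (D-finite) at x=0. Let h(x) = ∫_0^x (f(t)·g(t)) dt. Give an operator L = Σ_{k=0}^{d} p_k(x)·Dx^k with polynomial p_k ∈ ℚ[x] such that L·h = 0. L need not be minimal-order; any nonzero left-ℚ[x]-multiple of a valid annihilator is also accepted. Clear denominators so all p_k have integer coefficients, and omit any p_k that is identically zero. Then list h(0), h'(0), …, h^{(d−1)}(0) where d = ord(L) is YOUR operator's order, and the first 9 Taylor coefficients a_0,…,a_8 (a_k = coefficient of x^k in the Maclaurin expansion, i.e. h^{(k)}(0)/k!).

f: a_k = -1, -1, -4, -7, -19, -40, -97, -217, -508, …
g: a_k = 0, 4, 0, -2/3, 0, 1/30, 0, -1/1260, 0, …
Sym-product of L_f,L_g gives L₀ (≤ ord 2).
h=∫₀ˣh₀: take L = L₀·Dx.
L = (5 + x + 3·x^2)·Dx + (2 + 12·x)·Dx^2 + (-1 + x + 3·x^2)·Dx^3  (order 3).
h: a_k = 0, 0, -2, -4/3, -23/6, -82/15, -2201/180, -4661/210, -473087/10080, …
ICs: h(0) = 0, h′(0) = 0, h′′(0) = -4.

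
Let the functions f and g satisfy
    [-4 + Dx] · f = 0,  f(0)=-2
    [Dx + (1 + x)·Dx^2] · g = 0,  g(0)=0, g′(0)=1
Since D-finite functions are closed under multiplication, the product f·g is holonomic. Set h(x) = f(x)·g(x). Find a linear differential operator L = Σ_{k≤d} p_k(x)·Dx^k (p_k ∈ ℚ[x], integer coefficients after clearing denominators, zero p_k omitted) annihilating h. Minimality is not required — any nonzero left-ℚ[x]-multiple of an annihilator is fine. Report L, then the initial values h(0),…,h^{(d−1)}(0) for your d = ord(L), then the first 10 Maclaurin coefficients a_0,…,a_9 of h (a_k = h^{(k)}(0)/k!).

f: a_k = -2, -8, -16, -64/3, -64/3, -256/15, -512/45, -2048/315, -1024/315, -4096/2835, …
g: a_k = 0, 1, -1/2, 1/3, -1/4, 1/5, -1/6, 1/7, -1/8, 1/9, …
Product ⇒ symmetric product L₀, ord ≤ 2.
L = (12 + 16·x) + (-7 - 8·x)·Dx + (1 + x)·Dx^2  (order 2).
h: a_k = 0, -2, -7, -38/3, -31/2, -72/5, -97/9, -2134/315, -659/180, -1649/945, …
ICs: h(0) = 0, h′(0) = -2.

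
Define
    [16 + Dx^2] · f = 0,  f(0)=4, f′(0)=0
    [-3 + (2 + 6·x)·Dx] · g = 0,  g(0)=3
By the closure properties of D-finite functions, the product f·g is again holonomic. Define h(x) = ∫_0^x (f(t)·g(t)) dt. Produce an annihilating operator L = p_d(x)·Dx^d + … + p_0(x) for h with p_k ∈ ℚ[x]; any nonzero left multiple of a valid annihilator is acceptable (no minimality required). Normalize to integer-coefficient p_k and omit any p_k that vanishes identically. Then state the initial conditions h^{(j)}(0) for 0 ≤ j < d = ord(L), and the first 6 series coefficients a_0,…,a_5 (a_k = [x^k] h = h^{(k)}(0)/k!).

f: a_k = 4, 0, -32, 0, 128/3, 0, …
g: a_k = 3, 9/2, -27/8, 81/16, -1215/128, 5103/256, …
f·g: L₀ = L_f ⊗_s L_g, ord ≤ 2·1.
Integrate: L := L₀·Dx.
L = (91 + 384·x + 576·x^2)·Dx + (-12 - 36·x)·Dx^2 + (4 + 24·x + 36·x^2)·Dx^3  (order 3).
h: a_k = 0, 12, 9, -73/2, -495/16, 6337/160, …
ICs: h(0) = 0, h′(0) = 12, h′′(0) = 18.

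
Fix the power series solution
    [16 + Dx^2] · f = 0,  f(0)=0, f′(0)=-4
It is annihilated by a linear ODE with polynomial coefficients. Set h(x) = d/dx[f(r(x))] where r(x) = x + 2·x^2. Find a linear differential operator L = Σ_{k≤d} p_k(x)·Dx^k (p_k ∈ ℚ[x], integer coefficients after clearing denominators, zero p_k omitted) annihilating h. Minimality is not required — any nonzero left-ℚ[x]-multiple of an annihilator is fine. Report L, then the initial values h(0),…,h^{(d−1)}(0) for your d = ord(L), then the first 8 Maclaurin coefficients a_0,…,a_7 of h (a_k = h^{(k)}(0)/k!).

L = (64 + 256·x + 1536·x^2 + 4096·x^3 + 4096·x^4) + (-12 - 48·x)·Dx + (1 + 8·x + 16·x^2)·Dx^2  (order 2).
h: a_k = -4, -16, 32, 256, 1792/3, 0, -106496/45, -229376/45, …
ICs: h(0) = -4, h′(0) = -16.

f: a_k = 0, -4, 0, 32/3, 0, -128/15, 0, 1024/315, …
Substitute x→r, Dx→(1/r')Dx; clear ⇒ L₀.
Differentiate: ansatz ord ≤ ord L₀ ⇒ L.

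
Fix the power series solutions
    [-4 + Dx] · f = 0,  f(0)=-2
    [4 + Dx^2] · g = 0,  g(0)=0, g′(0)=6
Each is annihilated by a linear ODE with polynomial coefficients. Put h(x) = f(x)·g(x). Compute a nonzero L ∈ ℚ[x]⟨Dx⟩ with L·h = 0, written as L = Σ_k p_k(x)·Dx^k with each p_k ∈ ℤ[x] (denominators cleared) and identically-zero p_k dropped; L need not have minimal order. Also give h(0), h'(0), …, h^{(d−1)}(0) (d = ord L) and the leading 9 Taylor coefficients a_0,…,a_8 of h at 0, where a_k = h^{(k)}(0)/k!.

f: a_k = -2, -8, -16, -64/3, -64/3, -256/15, -512/45, -2048/315, -1024/315, …
g: a_k = 0, 6, 0, -4, 0, 4/5, 0, -8/105, 0, …
L₀ := L_f ⊗_s L_g (sym. prod.), ord ≤ 2.
L = 20 - 8·Dx + Dx^2  (order 2).
h: a_k = 0, -12, -48, -88, -96, -328/5, -352/15, 464/105, 64/5, …
ICs: h(0) = 0, h′(0) = -12.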